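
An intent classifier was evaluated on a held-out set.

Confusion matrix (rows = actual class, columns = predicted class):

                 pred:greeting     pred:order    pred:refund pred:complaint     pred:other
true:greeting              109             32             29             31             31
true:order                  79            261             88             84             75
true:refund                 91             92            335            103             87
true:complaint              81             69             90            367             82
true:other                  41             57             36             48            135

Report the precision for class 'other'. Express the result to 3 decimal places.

Treat 'other' as positive and all other classes as negative.
precision = TP/(TP+FP).
other: TP=135, FP=31+75+87+82=275 → 135/410 = 0.3293

0.329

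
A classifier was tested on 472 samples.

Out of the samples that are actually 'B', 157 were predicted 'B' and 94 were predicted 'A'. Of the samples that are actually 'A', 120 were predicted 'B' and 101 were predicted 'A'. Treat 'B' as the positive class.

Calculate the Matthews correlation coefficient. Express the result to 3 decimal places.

0.084

MCC = (TP·TN − FP·FN) / √((TP+FP)(TP+FN)(TN+FP)(TN+FN))
Numerator = 157·101 − 120·94 = 4577
Denominator = √(277·251·221·195) = √2996266065 = 54738.1591
MCC = 4577 / 54738.1591 = 0.084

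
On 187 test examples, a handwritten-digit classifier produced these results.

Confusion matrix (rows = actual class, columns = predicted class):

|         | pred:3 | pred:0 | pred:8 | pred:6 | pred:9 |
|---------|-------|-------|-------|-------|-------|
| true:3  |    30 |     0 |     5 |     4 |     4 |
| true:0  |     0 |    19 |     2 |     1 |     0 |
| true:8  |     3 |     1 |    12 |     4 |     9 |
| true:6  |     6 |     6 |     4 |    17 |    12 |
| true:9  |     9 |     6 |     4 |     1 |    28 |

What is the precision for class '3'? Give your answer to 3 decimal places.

Take TP from the diagonal, FP from the rest of the '3' prediction marginal, FN from the rest of the '3' actual marginal.
precision = TP/(TP+FP).
3: TP=30, FP=0+3+6+9=18 → 30/48 = 0.6250

0.625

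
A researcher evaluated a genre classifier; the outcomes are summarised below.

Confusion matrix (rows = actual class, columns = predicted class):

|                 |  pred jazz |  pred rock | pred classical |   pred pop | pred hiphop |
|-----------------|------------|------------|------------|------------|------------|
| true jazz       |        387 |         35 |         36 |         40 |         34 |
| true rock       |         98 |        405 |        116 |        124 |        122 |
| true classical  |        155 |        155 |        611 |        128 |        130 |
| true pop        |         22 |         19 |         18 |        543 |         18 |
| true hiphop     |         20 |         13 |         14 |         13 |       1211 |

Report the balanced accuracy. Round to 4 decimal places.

Balanced accuracy = mean of per-class recall.
  jazz: recall = 387/532 = 0.72744
  rock: recall = 405/865 = 0.46821
  classical: recall = 611/1179 = 0.51824
  pop: recall = 543/620 = 0.87581
  hiphop: recall = 1211/1271 = 0.95279
Mean = (0.72744 + 0.46821 + 0.51824 + 0.87581 + 0.95279) / 5 = 0.7085

0.7085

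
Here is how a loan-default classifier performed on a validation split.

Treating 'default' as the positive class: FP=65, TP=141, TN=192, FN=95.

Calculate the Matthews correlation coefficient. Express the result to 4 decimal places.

0.3490

MCC = (TP·TN − FP·FN) / √((TP+FP)(TP+FN)(TN+FP)(TN+FN))
Numerator = 141·192 − 65·95 = 20897
Denominator = √(206·236·257·287) = √3585867544 = 59882.1137
MCC = 20897 / 59882.1137 = 0.3490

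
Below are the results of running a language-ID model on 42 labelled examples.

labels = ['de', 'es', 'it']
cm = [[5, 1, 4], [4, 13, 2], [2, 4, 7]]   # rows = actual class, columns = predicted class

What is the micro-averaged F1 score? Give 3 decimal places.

Micro-averaging pools counts across classes: ΣTP=25, ΣFP=17, ΣFN=17.
Micro-F1 score = 2·TP/(2·TP+FP+FN) on pooled counts = 0.595 (equals overall accuracy in single-label multiclass).

0.595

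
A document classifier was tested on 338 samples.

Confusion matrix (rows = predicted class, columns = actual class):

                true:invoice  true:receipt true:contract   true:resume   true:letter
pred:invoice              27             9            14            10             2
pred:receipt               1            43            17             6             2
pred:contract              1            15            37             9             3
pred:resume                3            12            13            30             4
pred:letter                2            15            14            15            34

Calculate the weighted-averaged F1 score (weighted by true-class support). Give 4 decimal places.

0.4999

Per-class F1 score (2·TP/(2·TP+FP+FN)):
  invoice: TP=27, FP=9+14+10+2=35, FN=1+1+3+2=7 → 54/96 = 0.56250
  receipt: TP=43, FP=1+17+6+2=26, FN=9+15+12+15=51 → 86/163 = 0.52761
  contract: TP=37, FP=1+15+9+3=28, FN=14+17+13+14=58 → 74/160 = 0.46250
  resume: TP=30, FP=3+12+13+4=32, FN=10+6+9+15=40 → 60/132 = 0.45455
  letter: TP=34, FP=2+15+14+15=46, FN=2+2+3+4=11 → 68/125 = 0.54400
Weighted-F1 score = Σ (supportᵢ/N)·F1 scoreᵢ with N=338: (34/338)·0.56250 + (94/338)·0.52761 + (95/338)·0.46250 + (70/338)·0.45455 + (45/338)·0.54400 = 0.4999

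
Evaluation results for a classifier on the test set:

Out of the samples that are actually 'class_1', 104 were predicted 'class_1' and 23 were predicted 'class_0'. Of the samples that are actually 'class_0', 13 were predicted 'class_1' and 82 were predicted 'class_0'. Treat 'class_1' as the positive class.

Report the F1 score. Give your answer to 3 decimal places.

0.852

Precision = TP/(TP+FP) = 104/117 = 0.8889
Recall = TP/(TP+FN) = 104/127 = 0.8189
F1 = 2·TP/(2·TP+FP+FN) = 208/244 = 0.852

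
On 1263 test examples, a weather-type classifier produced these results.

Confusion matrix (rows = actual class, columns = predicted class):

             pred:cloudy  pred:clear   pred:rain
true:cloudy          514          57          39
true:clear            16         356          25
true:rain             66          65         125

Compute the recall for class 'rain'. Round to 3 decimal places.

Take TP from the diagonal, FP from the rest of the 'rain' prediction marginal, FN from the rest of the 'rain' actual marginal.
recall = TP/(TP+FN).
rain: TP=125, FN=66+65=131 → 125/256 = 0.4883

0.488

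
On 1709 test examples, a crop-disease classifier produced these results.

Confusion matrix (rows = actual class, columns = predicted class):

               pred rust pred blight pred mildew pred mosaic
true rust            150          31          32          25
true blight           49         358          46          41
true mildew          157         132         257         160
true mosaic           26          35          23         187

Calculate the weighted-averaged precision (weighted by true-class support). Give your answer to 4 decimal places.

Per-class precision (TP/(TP+FP)):
  rust: TP=150, FP=49+157+26=232 → 150/382 = 0.39267
  blight: TP=358, FP=31+132+35=198 → 358/556 = 0.64388
  mildew: TP=257, FP=32+46+23=101 → 257/358 = 0.71788
  mosaic: TP=187, FP=25+41+160=226 → 187/413 = 0.45278
Weighted-precision = Σ (supportᵢ/N)·precisionᵢ with N=1709: (238/1709)·0.39267 + (494/1709)·0.64388 + (706/1709)·0.71788 + (271/1709)·0.45278 = 0.6092

0.6092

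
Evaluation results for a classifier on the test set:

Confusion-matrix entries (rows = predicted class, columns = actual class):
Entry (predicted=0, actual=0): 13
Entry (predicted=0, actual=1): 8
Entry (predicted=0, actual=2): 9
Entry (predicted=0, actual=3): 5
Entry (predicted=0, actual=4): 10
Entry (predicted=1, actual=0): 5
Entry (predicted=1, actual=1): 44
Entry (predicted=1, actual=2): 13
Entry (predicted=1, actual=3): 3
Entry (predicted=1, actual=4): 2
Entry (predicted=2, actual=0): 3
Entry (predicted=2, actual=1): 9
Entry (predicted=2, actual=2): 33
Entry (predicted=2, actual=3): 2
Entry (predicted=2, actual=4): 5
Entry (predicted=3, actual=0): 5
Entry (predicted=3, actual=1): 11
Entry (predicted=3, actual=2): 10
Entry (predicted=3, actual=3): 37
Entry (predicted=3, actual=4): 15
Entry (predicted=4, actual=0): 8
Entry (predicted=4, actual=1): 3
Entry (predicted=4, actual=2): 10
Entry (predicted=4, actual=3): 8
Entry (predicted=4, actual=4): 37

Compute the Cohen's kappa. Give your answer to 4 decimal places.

Observed agreement pₒ = trace/N = 164/308 = 0.53247
Expected agreement pₑ = Σ (rowᵢ·colᵢ)/N² = (34·45 + 75·67 + 75·52 + 55·78 + 69·66)/308² = 0.20344
κ = (pₒ − pₑ)/(1 − pₑ) = (0.53247 − 0.20344)/(1 − 0.20344) = 0.4131

0.4131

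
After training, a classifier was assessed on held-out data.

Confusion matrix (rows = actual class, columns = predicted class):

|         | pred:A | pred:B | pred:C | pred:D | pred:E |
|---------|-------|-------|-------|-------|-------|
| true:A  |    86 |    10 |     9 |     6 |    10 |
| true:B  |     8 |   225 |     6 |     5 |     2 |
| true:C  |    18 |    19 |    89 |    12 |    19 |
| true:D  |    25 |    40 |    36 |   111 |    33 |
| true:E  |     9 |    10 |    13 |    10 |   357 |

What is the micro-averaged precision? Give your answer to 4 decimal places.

Micro-averaging pools counts across classes: ΣTP=868, ΣFP=300, ΣFN=300.
Micro-precision = TP/(TP+FP) on pooled counts = 0.7432 (equals overall accuracy in single-label multiclass).

0.7432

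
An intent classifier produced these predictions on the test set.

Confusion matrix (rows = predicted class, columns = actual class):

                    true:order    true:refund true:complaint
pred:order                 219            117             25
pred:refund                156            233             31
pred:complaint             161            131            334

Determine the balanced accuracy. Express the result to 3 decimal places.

0.583

Balanced accuracy = mean of per-class recall.
  order: recall = 219/536 = 0.4086
  refund: recall = 233/481 = 0.4844
  complaint: recall = 334/390 = 0.8564
Mean = (0.4086 + 0.4844 + 0.8564) / 3 = 0.583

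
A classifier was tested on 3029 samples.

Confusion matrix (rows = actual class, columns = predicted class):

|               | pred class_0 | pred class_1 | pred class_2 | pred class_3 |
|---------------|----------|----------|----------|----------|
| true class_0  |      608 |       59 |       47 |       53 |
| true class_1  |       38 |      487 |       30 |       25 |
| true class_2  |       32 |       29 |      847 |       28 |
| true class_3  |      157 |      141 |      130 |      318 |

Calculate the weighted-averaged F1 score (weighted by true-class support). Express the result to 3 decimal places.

Per-class F1 score (2·TP/(2·TP+FP+FN)):
  class_0: TP=608, FP=38+32+157=227, FN=59+47+53=159 → 1216/1602 = 0.7591
  class_1: TP=487, FP=59+29+141=229, FN=38+30+25=93 → 974/1296 = 0.7515
  class_2: TP=847, FP=47+30+130=207, FN=32+29+28=89 → 1694/1990 = 0.8513
  class_3: TP=318, FP=53+25+28=106, FN=157+141+130=428 → 636/1170 = 0.5436
Weighted-F1 score = Σ (supportᵢ/N)·F1 scoreᵢ with N=3029: (767/3029)·0.7591 + (580/3029)·0.7515 + (936/3029)·0.8513 + (746/3029)·0.5436 = 0.733

0.733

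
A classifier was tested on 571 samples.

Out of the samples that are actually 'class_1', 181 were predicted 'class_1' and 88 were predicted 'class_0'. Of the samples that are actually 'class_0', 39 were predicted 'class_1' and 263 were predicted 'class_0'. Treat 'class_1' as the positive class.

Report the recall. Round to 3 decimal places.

0.673

Recall = TP/(TP+FN) = 181/(181+88) = 181/269 = 0.673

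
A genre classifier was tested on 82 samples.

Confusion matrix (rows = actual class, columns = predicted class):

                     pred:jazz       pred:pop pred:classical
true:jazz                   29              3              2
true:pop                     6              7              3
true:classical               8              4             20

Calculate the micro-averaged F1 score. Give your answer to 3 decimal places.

Micro-averaging pools counts across classes: ΣTP=56, ΣFP=26, ΣFN=26.
Micro-F1 score = 2·TP/(2·TP+FP+FN) on pooled counts = 0.683 (equals overall accuracy in single-label multiclass).

0.683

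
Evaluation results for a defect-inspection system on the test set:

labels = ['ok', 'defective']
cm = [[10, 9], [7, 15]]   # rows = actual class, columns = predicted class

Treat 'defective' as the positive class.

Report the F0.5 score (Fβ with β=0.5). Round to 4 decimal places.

0.6356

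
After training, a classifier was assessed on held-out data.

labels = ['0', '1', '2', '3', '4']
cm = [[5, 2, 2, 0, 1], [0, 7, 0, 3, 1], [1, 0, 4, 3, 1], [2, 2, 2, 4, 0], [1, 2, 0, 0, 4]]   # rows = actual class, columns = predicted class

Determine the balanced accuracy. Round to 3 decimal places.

0.510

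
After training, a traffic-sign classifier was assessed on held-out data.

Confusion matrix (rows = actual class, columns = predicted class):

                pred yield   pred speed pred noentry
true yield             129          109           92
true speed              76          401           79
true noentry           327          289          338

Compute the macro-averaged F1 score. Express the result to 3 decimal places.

0.451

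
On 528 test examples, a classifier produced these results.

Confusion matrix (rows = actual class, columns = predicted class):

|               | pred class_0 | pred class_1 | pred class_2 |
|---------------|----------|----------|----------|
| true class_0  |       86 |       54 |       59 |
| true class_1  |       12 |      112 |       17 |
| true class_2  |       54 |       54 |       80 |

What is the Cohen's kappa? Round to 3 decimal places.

Observed agreement pₒ = trace/N = 278/528 = 0.5265
Expected agreement pₑ = Σ (rowᵢ·colᵢ)/N² = (199·152 + 141·220 + 188·156)/528² = 0.3250
κ = (pₒ − pₑ)/(1 − pₑ) = (0.5265 − 0.3250)/(1 − 0.3250) = 0.299

0.299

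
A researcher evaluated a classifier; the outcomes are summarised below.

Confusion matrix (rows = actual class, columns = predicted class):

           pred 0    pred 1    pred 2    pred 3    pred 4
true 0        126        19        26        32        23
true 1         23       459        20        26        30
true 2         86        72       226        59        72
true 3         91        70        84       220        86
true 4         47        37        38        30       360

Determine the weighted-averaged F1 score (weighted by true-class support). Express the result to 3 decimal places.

Per-class F1 score (2·TP/(2·TP+FP+FN)):
  0: TP=126, FP=23+86+91+47=247, FN=19+26+32+23=100 → 252/599 = 0.4207
  1: TP=459, FP=19+72+70+37=198, FN=23+20+26+30=99 → 918/1215 = 0.7556
  2: TP=226, FP=26+20+84+38=168, FN=86+72+59+72=289 → 452/909 = 0.4972
  3: TP=220, FP=32+26+59+30=147, FN=91+70+84+86=331 → 440/918 = 0.4793
  4: TP=360, FP=23+30+72+86=211, FN=47+37+38+30=152 → 720/1083 = 0.6648
Weighted-F1 score = Σ (supportᵢ/N)·F1 scoreᵢ with N=2362: (226/2362)·0.4207 + (558/2362)·0.7556 + (515/2362)·0.4972 + (551/2362)·0.4793 + (512/2362)·0.6648 = 0.583

0.583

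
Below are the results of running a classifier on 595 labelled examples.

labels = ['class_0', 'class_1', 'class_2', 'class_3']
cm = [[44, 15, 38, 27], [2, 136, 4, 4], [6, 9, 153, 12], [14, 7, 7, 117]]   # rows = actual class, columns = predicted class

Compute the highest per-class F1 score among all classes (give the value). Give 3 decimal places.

Per-class F1 score (2·TP/(2·TP+FP+FN)):
  class_0: TP=44, FP=2+6+14=22, FN=15+38+27=80 → 88/190 = 0.4632
  class_1: TP=136, FP=15+9+7=31, FN=2+4+4=10 → 272/313 = 0.8690
  class_2: TP=153, FP=38+4+7=49, FN=6+9+12=27 → 306/382 = 0.8010
  class_3: TP=117, FP=27+4+12=43, FN=14+7+7=28 → 234/305 = 0.7672
Highest is class 'class_1' with F1 score = 0.869.

0.869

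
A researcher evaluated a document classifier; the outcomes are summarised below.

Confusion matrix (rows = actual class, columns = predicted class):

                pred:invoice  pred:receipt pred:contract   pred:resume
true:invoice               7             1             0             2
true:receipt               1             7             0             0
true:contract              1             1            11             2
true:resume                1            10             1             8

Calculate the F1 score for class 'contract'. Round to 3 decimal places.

F1 score = 2·TP/(2·TP+FP+FN).
contract: TP=11, FP=0+0+1=1, FN=1+1+2=4 → 22/27 = 0.8148

0.815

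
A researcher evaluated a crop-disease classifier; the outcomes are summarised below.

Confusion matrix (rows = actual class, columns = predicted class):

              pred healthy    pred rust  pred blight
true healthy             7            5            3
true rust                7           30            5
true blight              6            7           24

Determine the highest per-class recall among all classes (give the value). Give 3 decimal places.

0.714

Per-class recall (TP/(TP+FN)):
  healthy: TP=7, FN=5+3=8 → 7/15 = 0.4667
  rust: TP=30, FN=7+5=12 → 30/42 = 0.7143
  blight: TP=24, FN=6+7=13 → 24/37 = 0.6486
Highest is class 'rust' with recall = 0.714.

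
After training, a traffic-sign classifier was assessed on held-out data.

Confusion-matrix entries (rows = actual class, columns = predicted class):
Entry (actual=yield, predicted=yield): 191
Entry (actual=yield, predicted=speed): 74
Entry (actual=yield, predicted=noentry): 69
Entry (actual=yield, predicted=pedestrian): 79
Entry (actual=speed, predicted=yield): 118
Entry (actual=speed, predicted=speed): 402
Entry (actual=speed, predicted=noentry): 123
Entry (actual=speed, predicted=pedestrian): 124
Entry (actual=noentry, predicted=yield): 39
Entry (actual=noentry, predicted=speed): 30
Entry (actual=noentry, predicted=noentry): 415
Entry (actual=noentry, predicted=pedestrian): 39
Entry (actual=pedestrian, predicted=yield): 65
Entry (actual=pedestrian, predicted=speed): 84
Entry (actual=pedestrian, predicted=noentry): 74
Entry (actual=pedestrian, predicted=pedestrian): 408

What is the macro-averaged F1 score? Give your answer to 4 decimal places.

Per-class F1 score (2·TP/(2·TP+FP+FN)):
  yield: TP=191, FP=118+39+65=222, FN=74+69+79=222 → 382/826 = 0.46247
  speed: TP=402, FP=74+30+84=188, FN=118+123+124=365 → 804/1357 = 0.59248
  noentry: TP=415, FP=69+123+74=266, FN=39+30+39=108 → 830/1204 = 0.68937
  pedestrian: TP=408, FP=79+124+39=242, FN=65+84+74=223 → 816/1281 = 0.63700
Macro-F1 score = mean = (0.46247 + 0.59248 + 0.68937 + 0.63700) / 4 = 0.5953

0.5953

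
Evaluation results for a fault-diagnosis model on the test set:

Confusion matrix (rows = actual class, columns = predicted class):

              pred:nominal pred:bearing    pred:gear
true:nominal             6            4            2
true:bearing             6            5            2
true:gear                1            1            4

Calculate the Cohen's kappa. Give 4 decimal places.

0.2089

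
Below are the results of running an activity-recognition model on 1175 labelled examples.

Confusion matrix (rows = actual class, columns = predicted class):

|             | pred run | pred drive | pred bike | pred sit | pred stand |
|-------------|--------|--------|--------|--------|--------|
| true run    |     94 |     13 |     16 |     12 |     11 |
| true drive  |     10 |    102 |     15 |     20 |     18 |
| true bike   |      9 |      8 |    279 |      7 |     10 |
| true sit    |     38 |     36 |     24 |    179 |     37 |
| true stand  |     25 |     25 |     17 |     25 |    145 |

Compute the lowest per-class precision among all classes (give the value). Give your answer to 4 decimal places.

Per-class precision (TP/(TP+FP)):
  run: TP=94, FP=10+9+38+25=82 → 94/176 = 0.53409
  drive: TP=102, FP=13+8+36+25=82 → 102/184 = 0.55435
  bike: TP=279, FP=16+15+24+17=72 → 279/351 = 0.79487
  sit: TP=179, FP=12+20+7+25=64 → 179/243 = 0.73663
  stand: TP=145, FP=11+18+10+37=76 → 145/221 = 0.65611
Lowest is class 'run' with precision = 0.5341.

0.5341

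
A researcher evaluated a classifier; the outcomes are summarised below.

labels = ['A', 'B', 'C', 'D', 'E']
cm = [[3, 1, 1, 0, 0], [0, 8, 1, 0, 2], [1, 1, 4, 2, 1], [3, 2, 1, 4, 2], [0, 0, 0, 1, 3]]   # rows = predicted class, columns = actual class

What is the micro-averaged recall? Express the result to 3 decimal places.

Micro-averaging pools counts across classes: ΣTP=22, ΣFP=19, ΣFN=19.
Micro-recall = TP/(TP+FN) on pooled counts = 0.537 (equals overall accuracy in single-label multiclass).

0.537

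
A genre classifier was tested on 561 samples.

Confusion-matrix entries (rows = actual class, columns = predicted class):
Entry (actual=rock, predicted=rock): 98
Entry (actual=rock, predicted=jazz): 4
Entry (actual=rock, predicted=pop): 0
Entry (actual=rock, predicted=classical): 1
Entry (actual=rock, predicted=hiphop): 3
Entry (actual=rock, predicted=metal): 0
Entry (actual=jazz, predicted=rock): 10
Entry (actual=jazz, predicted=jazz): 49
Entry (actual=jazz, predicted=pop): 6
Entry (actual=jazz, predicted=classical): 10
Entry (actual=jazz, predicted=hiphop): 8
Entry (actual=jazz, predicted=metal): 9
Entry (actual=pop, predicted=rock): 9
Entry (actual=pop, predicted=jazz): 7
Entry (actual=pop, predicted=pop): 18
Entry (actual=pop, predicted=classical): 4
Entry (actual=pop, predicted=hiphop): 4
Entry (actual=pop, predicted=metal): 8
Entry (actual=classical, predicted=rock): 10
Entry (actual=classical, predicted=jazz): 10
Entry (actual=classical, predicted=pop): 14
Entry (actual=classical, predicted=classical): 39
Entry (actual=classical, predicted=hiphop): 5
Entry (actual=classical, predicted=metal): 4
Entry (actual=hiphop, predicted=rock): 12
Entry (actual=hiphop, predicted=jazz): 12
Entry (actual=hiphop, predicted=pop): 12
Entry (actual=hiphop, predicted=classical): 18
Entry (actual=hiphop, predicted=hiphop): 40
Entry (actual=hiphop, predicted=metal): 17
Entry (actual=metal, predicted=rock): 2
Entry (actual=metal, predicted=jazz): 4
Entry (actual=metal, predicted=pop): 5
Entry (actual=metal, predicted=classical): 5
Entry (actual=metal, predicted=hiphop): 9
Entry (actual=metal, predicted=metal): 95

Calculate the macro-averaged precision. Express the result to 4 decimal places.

0.5654

Per-class precision (TP/(TP+FP)):
  rock: TP=98, FP=10+9+10+12+2=43 → 98/141 = 0.69504
  jazz: TP=49, FP=4+7+10+12+4=37 → 49/86 = 0.56977
  pop: TP=18, FP=0+6+14+12+5=37 → 18/55 = 0.32727
  classical: TP=39, FP=1+10+4+18+5=38 → 39/77 = 0.50649
  hiphop: TP=40, FP=3+8+4+5+9=29 → 40/69 = 0.57971
  metal: TP=95, FP=0+9+8+4+17=38 → 95/133 = 0.71429
Macro-precision = mean = (0.69504 + 0.56977 + 0.32727 + 0.50649 + 0.57971 + 0.71429) / 6 = 0.5654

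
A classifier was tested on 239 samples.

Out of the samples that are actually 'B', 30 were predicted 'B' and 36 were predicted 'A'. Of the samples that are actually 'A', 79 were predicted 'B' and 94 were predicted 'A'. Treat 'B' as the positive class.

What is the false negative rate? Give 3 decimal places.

0.545

FNR = FN/(FN+TP) = 36/(36+30) = 0.545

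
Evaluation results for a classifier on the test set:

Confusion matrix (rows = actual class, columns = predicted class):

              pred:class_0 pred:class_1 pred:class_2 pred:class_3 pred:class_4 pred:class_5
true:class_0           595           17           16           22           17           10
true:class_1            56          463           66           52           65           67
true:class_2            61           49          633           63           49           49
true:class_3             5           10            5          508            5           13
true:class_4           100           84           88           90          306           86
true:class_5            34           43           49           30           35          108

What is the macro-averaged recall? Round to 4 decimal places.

0.6464

Per-class recall (TP/(TP+FN)):
  class_0: TP=595, FN=17+16+22+17+10=82 → 595/677 = 0.87888
  class_1: TP=463, FN=56+66+52+65+67=306 → 463/769 = 0.60208
  class_2: TP=633, FN=61+49+63+49+49=271 → 633/904 = 0.70022
  class_3: TP=508, FN=5+10+5+5+13=38 → 508/546 = 0.93040
  class_4: TP=306, FN=100+84+88+90+86=448 → 306/754 = 0.40584
  class_5: TP=108, FN=34+43+49+30+35=191 → 108/299 = 0.36120
Macro-recall = mean = (0.87888 + 0.60208 + 0.70022 + 0.93040 + 0.40584 + 0.36120) / 6 = 0.6464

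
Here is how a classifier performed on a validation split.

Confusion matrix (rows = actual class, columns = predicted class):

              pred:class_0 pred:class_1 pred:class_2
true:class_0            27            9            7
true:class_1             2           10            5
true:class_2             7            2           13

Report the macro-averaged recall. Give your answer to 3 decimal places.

Per-class recall (TP/(TP+FN)):
  class_0: TP=27, FN=9+7=16 → 27/43 = 0.6279
  class_1: TP=10, FN=2+5=7 → 10/17 = 0.5882
  class_2: TP=13, FN=7+2=9 → 13/22 = 0.5909
Macro-recall = mean = (0.6279 + 0.5882 + 0.5909) / 3 = 0.602

0.602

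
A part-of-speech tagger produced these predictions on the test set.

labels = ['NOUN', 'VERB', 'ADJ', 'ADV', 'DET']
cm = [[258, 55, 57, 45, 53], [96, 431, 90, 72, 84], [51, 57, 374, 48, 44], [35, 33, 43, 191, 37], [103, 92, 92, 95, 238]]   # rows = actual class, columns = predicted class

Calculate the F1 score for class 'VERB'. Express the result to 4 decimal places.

0.5982

Treat 'VERB' as positive and all other classes as negative.
F1 score = 2·TP/(2·TP+FP+FN).
VERB: TP=431, FP=55+57+33+92=237, FN=96+90+72+84=342 → 862/1441 = 0.59820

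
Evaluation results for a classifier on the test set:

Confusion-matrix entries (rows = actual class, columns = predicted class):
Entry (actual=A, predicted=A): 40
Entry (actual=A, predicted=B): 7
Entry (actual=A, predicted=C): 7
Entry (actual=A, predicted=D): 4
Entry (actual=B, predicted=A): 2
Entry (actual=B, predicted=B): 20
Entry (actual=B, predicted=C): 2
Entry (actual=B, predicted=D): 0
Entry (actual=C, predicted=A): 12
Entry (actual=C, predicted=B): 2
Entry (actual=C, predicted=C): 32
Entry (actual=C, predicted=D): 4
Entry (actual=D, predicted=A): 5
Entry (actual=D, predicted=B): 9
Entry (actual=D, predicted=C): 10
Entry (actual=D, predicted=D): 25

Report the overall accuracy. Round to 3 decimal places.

0.646

Accuracy = trace / total = (40+20+32+25=117) / 181 = 117/181 = 0.646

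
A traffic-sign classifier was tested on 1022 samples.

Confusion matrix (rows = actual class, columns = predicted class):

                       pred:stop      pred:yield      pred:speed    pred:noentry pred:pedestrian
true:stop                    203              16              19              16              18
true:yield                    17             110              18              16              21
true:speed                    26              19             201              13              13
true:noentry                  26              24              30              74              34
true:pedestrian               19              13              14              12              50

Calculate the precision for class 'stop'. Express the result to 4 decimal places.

0.6976

precision = TP/(TP+FP).
stop: TP=203, FP=17+26+26+19=88 → 203/291 = 0.69759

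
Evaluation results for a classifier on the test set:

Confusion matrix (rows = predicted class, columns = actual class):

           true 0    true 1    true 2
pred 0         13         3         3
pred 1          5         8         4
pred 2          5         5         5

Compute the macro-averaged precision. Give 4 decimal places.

0.4960

Per-class precision (TP/(TP+FP)):
  0: TP=13, FP=3+3=6 → 13/19 = 0.68421
  1: TP=8, FP=5+4=9 → 8/17 = 0.47059
  2: TP=5, FP=5+5=10 → 5/15 = 0.33333
Macro-precision = mean = (0.68421 + 0.47059 + 0.33333) / 3 = 0.4960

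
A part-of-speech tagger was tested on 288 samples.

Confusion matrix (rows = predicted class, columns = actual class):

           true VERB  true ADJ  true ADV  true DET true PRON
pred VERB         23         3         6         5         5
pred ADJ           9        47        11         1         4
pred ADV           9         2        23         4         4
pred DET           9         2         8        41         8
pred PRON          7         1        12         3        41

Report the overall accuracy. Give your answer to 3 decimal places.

0.608

Accuracy = trace / total = (23+47+23+41+41=175) / 288 = 175/288 = 0.608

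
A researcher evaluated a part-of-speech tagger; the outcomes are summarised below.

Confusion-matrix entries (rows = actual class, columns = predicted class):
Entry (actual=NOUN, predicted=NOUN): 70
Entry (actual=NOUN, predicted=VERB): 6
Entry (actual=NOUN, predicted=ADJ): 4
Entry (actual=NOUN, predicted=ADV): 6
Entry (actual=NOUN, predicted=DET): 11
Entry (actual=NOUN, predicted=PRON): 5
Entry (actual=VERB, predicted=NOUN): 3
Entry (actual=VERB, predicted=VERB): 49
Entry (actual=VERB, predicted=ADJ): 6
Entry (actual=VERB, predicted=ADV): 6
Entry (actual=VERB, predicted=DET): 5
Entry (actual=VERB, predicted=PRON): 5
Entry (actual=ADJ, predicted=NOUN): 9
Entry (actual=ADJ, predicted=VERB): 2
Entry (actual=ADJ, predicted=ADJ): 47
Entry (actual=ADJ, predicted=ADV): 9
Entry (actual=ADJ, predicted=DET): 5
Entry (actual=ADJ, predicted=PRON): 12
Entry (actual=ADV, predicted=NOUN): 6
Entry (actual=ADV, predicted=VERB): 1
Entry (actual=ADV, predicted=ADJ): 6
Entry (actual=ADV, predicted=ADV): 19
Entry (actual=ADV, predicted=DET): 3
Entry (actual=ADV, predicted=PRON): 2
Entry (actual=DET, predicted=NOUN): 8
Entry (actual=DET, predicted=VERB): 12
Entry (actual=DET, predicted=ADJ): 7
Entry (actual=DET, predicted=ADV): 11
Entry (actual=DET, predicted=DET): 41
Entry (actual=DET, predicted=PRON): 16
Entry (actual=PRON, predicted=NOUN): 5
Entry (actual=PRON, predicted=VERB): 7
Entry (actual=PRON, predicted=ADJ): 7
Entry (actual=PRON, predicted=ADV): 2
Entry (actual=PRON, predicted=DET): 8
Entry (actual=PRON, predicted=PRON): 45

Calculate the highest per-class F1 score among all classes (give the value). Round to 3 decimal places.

Per-class F1 score (2·TP/(2·TP+FP+FN)):
  NOUN: TP=70, FP=3+9+6+8+5=31, FN=6+4+6+11+5=32 → 140/203 = 0.6897
  VERB: TP=49, FP=6+2+1+12+7=28, FN=3+6+6+5+5=25 → 98/151 = 0.6490
  ADJ: TP=47, FP=4+6+6+7+7=30, FN=9+2+9+5+12=37 → 94/161 = 0.5839
  ADV: TP=19, FP=6+6+9+11+2=34, FN=6+1+6+3+2=18 → 38/90 = 0.4222
  DET: TP=41, FP=11+5+5+3+8=32, FN=8+12+7+11+16=54 → 82/168 = 0.4881
  PRON: TP=45, FP=5+5+12+2+16=40, FN=5+7+7+2+8=29 → 90/159 = 0.5660
Highest is class 'NOUN' with F1 score = 0.690.

0.690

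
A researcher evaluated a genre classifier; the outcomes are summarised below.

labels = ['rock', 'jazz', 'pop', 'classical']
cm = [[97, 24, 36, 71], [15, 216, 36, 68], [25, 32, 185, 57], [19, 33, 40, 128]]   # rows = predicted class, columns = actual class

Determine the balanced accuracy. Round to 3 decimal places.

Balanced accuracy = mean of per-class recall.
  rock: recall = 97/156 = 0.6218
  jazz: recall = 216/305 = 0.7082
  pop: recall = 185/297 = 0.6229
  classical: recall = 128/324 = 0.3951
Mean = (0.6218 + 0.7082 + 0.6229 + 0.3951) / 4 = 0.587

0.587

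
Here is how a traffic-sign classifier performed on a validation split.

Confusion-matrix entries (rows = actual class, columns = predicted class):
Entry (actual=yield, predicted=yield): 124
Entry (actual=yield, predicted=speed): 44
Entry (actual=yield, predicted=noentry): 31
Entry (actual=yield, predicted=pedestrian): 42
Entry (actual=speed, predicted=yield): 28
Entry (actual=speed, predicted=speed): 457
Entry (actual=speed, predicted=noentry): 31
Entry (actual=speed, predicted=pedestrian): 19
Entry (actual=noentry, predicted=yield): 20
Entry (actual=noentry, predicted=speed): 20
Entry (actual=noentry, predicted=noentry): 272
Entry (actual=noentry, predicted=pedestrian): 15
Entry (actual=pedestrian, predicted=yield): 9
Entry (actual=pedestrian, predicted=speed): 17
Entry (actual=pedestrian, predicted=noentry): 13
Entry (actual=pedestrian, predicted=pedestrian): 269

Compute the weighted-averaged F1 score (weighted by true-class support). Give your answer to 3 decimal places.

0.790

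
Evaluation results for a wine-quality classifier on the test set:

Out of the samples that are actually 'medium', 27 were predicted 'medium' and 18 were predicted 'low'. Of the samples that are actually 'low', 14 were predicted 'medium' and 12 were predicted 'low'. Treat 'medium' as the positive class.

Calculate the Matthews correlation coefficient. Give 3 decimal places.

MCC = (TP·TN − FP·FN) / √((TP+FP)(TP+FN)(TN+FP)(TN+FN))
Numerator = 27·12 − 14·18 = 72
Denominator = √(41·45·26·30) = √1439100 = 1199.6249
MCC = 72 / 1199.6249 = 0.060

0.060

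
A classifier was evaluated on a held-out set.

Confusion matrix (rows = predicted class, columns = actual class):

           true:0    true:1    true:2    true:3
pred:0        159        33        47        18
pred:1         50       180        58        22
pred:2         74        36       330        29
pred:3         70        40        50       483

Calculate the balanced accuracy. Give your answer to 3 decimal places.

Balanced accuracy = mean of per-class recall.
  0: recall = 159/353 = 0.4504
  1: recall = 180/289 = 0.6228
  2: recall = 330/485 = 0.6804
  3: recall = 483/552 = 0.8750
Mean = (0.4504 + 0.6228 + 0.6804 + 0.8750) / 4 = 0.657

0.657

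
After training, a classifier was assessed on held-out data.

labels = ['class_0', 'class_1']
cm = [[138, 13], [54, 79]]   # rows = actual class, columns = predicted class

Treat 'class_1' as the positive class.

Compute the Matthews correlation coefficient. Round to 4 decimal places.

0.5416

MCC = (TP·TN − FP·FN) / √((TP+FP)(TP+FN)(TN+FP)(TN+FN))
Numerator = 79·138 − 13·54 = 10200
Denominator = √(92·133·151·192) = √354746112 = 18834.7050
MCC = 10200 / 18834.7050 = 0.5416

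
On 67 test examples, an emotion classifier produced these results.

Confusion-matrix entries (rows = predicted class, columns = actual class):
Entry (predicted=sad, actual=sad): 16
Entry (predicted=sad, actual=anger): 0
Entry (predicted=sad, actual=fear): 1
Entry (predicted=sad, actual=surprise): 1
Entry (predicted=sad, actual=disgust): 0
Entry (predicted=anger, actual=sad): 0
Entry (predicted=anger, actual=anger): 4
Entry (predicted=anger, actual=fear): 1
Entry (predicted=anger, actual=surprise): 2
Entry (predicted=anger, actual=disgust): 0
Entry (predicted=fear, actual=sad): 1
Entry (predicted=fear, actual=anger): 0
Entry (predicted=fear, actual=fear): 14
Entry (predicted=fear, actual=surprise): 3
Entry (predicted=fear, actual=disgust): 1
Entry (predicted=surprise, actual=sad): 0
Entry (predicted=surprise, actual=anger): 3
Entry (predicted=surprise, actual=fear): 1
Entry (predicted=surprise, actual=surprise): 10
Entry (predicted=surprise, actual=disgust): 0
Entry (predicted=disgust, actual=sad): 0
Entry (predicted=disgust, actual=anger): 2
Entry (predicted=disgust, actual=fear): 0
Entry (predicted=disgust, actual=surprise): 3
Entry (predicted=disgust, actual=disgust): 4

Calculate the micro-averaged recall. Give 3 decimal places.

0.716

Micro-averaging pools counts across classes: ΣTP=48, ΣFP=19, ΣFN=19.
Micro-recall = TP/(TP+FN) on pooled counts = 0.716 (equals overall accuracy in single-label multiclass).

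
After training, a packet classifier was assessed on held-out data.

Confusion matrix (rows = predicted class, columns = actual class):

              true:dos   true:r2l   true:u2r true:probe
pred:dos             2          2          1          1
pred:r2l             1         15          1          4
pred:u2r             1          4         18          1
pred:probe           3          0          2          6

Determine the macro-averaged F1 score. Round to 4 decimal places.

Per-class F1 score (2·TP/(2·TP+FP+FN)):
  dos: TP=2, FP=2+1+1=4, FN=1+1+3=5 → 4/13 = 0.30769
  r2l: TP=15, FP=1+1+4=6, FN=2+4+0=6 → 30/42 = 0.71429
  u2r: TP=18, FP=1+4+1=6, FN=1+1+2=4 → 36/46 = 0.78261
  probe: TP=6, FP=3+0+2=5, FN=1+4+1=6 → 12/23 = 0.52174
Macro-F1 score = mean = (0.30769 + 0.71429 + 0.78261 + 0.52174) / 4 = 0.5816

0.5816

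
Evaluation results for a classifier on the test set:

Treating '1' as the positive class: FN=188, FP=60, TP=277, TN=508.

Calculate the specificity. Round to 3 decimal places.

0.894

Specificity = TN/(TN+FP) = 508/(508+60) = 0.894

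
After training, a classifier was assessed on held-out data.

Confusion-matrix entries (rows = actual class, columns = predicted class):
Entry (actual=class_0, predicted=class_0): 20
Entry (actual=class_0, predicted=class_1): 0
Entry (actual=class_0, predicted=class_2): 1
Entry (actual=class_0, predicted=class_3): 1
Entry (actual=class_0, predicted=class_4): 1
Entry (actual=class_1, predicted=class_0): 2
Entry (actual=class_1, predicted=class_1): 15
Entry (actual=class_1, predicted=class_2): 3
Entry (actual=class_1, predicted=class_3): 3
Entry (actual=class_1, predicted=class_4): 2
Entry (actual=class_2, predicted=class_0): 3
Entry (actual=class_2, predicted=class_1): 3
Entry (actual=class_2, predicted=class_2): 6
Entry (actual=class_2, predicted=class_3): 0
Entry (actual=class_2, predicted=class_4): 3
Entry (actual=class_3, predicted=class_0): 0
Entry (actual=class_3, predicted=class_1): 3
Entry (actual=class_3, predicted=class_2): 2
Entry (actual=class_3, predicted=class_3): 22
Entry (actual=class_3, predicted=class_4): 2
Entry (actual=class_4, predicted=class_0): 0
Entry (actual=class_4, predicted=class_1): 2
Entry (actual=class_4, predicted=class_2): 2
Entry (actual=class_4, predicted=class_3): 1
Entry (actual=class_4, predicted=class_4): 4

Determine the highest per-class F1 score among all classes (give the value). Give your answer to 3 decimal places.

Per-class F1 score (2·TP/(2·TP+FP+FN)):
  class_0: TP=20, FP=2+3+0+0=5, FN=0+1+1+1=3 → 40/48 = 0.8333
  class_1: TP=15, FP=0+3+3+2=8, FN=2+3+3+2=10 → 30/48 = 0.6250
  class_2: TP=6, FP=1+3+2+2=8, FN=3+3+0+3=9 → 12/29 = 0.4138
  class_3: TP=22, FP=1+3+0+1=5, FN=0+3+2+2=7 → 44/56 = 0.7857
  class_4: TP=4, FP=1+2+3+2=8, FN=0+2+2+1=5 → 8/21 = 0.3810
Highest is class 'class_0' with F1 score = 0.833.

0.833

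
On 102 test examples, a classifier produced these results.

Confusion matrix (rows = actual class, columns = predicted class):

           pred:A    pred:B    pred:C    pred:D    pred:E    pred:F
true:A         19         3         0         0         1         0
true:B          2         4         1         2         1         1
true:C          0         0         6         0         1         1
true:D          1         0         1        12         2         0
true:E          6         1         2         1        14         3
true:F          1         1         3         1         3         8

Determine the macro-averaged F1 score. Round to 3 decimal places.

0.593

Per-class F1 score (2·TP/(2·TP+FP+FN)):
  A: TP=19, FP=2+0+1+6+1=10, FN=3+0+0+1+0=4 → 38/52 = 0.7308
  B: TP=4, FP=3+0+0+1+1=5, FN=2+1+2+1+1=7 → 8/20 = 0.4000
  C: TP=6, FP=0+1+1+2+3=7, FN=0+0+0+1+1=2 → 12/21 = 0.5714
  D: TP=12, FP=0+2+0+1+1=4, FN=1+0+1+2+0=4 → 24/32 = 0.7500
  E: TP=14, FP=1+1+1+2+3=8, FN=6+1+2+1+3=13 → 28/49 = 0.5714
  F: TP=8, FP=0+1+1+0+3=5, FN=1+1+3+1+3=9 → 16/30 = 0.5333
Macro-F1 score = mean = (0.7308 + 0.4000 + 0.5714 + 0.7500 + 0.5714 + 0.5333) / 6 = 0.593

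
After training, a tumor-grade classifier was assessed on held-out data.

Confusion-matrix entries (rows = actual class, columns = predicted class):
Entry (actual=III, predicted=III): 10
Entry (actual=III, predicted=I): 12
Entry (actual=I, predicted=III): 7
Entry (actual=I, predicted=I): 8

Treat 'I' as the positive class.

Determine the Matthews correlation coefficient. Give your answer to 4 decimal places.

-0.0119

MCC = (TP·TN − FP·FN) / √((TP+FP)(TP+FN)(TN+FP)(TN+FN))
Numerator = 8·10 − 12·7 = -4
Denominator = √(20·15·22·17) = √112200 = 334.9627
MCC = -4 / 334.9627 = -0.0119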